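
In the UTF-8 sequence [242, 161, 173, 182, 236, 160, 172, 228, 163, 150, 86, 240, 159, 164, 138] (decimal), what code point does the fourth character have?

Offset 0: leading byte 0xF2 = 11110010 → 4-byte char #1 = F2 A1 AD B6.
Offset 4: leading byte 0xEC = 11101100 → 3-byte char #2 = EC A0 AC.
Offset 7: leading byte 0xE4 = 11100100 → 3-byte char #3 = E4 A3 96.
Offset 10: leading byte 0x56 = 01010110 → 1-byte char #4 = 56.
Leading byte 0x56 = 01010110 matches 0xxxxxxx → 1-byte sequence.
Byte 1: 0x56 = 01010110, payload 1010110 (7 bits).
Concatenate: 1010110 = 0x56 (7 bits → U+0056).

U+0056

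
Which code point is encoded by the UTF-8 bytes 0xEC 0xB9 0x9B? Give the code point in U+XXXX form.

U+CE5B

Leading byte 0xEC = 11101100 matches 1110xxxx → 3-byte sequence.
Byte 1: 0xEC = 11101100, payload 1100 (4 bits).
Byte 2: 0xB9 = 10111001 (10xxxxxx ✓), payload 111001.
Byte 3: 0x9B = 10011011 (10xxxxxx ✓), payload 011011.
Concatenate: 1100111001011011 = 0xCE5B (16 bits → U+CE5B).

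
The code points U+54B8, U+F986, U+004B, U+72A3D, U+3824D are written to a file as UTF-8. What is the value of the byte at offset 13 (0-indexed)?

U+54B8 → 3-byte form E5 92 B8 at offsets 0–2.
U+F986 → 3-byte form EF A6 86 at offsets 3–5.
U+004B → 1-byte form 4B at offsets 6–6.
U+72A3D → 4-byte form F1 B2 A8 BD at offsets 7–10.
U+3824D → 4-byte form F0 B8 89 8D at offsets 11–14.
Offset 13 falls in char 5's range; it's byte 3 of F0 B8 89 8D = 0x89.

0x89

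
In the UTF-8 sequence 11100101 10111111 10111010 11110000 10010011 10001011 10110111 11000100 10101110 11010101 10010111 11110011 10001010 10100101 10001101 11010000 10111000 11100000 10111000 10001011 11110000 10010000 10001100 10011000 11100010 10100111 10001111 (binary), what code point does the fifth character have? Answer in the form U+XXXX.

Offset 0: leading byte 0xE5 = 11100101 → 3-byte char #1 = E5 BF BA.
Offset 3: leading byte 0xF0 = 11110000 → 4-byte char #2 = F0 93 8B B7.
Offset 7: leading byte 0xC4 = 11000100 → 2-byte char #3 = C4 AE.
Offset 9: leading byte 0xD5 = 11010101 → 2-byte char #4 = D5 97.
Offset 11: leading byte 0xF3 = 11110011 → 4-byte char #5 = F3 8A A5 8D.
Leading byte 0xF3 = 11110011 matches 11110xxx → 4-byte sequence.
Byte 1: 0xF3 = 11110011, payload 011 (3 bits).
Byte 2: 0x8A = 10001010 (10xxxxxx ✓), payload 001010.
Byte 3: 0xA5 = 10100101 (10xxxxxx ✓), payload 100101.
Byte 4: 0x8D = 10001101 (10xxxxxx ✓), payload 001101.
Concatenate: 011001010100101001101 = 0xCA94D (21 bits → U+CA94D).

U+CA94D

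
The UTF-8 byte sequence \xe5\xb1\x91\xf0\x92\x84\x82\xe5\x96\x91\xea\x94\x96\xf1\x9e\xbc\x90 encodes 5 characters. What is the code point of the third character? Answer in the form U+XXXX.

U+5591

Offset 0: leading byte 0xE5 = 11100101 → 3-byte char #1 = E5 B1 91.
Offset 3: leading byte 0xF0 = 11110000 → 4-byte char #2 = F0 92 84 82.
Offset 7: leading byte 0xE5 = 11100101 → 3-byte char #3 = E5 96 91.
Leading byte 0xE5 = 11100101 matches 1110xxxx → 3-byte sequence.
Byte 1: 0xE5 = 11100101, payload 0101 (4 bits).
Byte 2: 0x96 = 10010110 (10xxxxxx ✓), payload 010110.
Byte 3: 0x91 = 10010001 (10xxxxxx ✓), payload 010001.
Concatenate: 0101010110010001 = 0x5591 (16 bits → U+5591).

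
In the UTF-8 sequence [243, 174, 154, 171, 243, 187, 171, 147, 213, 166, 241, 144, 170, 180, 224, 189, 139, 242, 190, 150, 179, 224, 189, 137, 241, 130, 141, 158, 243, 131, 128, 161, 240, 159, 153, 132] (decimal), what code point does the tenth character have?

U+1F644

Offset 0: leading byte 0xF3 = 11110011 → 4-byte char #1 = F3 AE 9A AB.
Offset 4: leading byte 0xF3 = 11110011 → 4-byte char #2 = F3 BB AB 93.
Offset 8: leading byte 0xD5 = 11010101 → 2-byte char #3 = D5 A6.
Offset 10: leading byte 0xF1 = 11110001 → 4-byte char #4 = F1 90 AA B4.
Offset 14: leading byte 0xE0 = 11100000 → 3-byte char #5 = E0 BD 8B.
Offset 17: leading byte 0xF2 = 11110010 → 4-byte char #6 = F2 BE 96 B3.
Offset 21: leading byte 0xE0 = 11100000 → 3-byte char #7 = E0 BD 89.
Offset 24: leading byte 0xF1 = 11110001 → 4-byte char #8 = F1 82 8D 9E.
Offset 28: leading byte 0xF3 = 11110011 → 4-byte char #9 = F3 83 80 A1.
Offset 32: leading byte 0xF0 = 11110000 → 4-byte char #10 = F0 9F 99 84.
Leading byte 0xF0 = 11110000 matches 11110xxx → 4-byte sequence.
Byte 1: 0xF0 = 11110000, payload 000 (3 bits).
Byte 2: 0x9F = 10011111 (10xxxxxx ✓), payload 011111.
Byte 3: 0x99 = 10011001 (10xxxxxx ✓), payload 011001.
Byte 4: 0x84 = 10000100 (10xxxxxx ✓), payload 000100.
Concatenate: 000011111011001000100 = 0x1F644 (21 bits → U+1F644).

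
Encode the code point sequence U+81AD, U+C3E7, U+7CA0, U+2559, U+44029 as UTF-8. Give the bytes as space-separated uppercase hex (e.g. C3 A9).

E8 86 AD EC 8F A7 E7 B2 A0 E2 95 99 F1 84 80 A9

U+81AD: 3-byte form → E8 86 AD.
U+C3E7: 3-byte form → EC 8F A7.
U+7CA0: 3-byte form → E7 B2 A0.
U+2559: 3-byte form → E2 95 99.
U+44029: 4-byte form → F1 84 80 A9.
Concatenated (16 bytes): E8 86 AD EC 8F A7 E7 B2 A0 E2 95 99 F1 84 80 A9.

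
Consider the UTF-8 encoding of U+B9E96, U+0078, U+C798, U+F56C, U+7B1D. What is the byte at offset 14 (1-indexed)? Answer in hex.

0x9D

1-indexed offset 14 is 0-indexed offset 13.
U+B9E96 → 4-byte form F2 B9 BA 96 at offsets 0–3.
U+0078 → 1-byte form 78 at offsets 4–4.
U+C798 → 3-byte form EC 9E 98 at offsets 5–7.
U+F56C → 3-byte form EF 95 AC at offsets 8–10.
U+7B1D → 3-byte form E7 AC 9D at offsets 11–13.
Offset 13 falls in char 5's range; it's byte 3 of E7 AC 9D = 0x9D.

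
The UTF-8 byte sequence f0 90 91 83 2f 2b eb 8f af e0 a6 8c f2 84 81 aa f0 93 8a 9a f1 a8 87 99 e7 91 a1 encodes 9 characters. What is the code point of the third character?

U+002B

Offset 0: leading byte 0xF0 = 11110000 → 4-byte char #1 = F0 90 91 83.
Offset 4: leading byte 0x2F = 00101111 → 1-byte char #2 = 2F.
Offset 5: leading byte 0x2B = 00101011 → 1-byte char #3 = 2B.
Leading byte 0x2B = 00101011 matches 0xxxxxxx → 1-byte sequence.
Byte 1: 0x2B = 00101011, payload 0101011 (7 bits).
Concatenate: 0101011 = 0x2B (7 bits → U+002B).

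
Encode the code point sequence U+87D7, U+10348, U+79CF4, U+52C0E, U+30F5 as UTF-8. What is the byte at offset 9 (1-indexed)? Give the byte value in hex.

0xB9

1-indexed offset 9 is 0-indexed offset 8.
U+87D7 → 3-byte form E8 9F 97 at offsets 0–2.
U+10348 → 4-byte form F0 90 8D 88 at offsets 3–6.
U+79CF4 → 4-byte form F1 B9 B3 B4 at offsets 7–10.
Offset 8 falls in char 3's range; it's byte 2 of F1 B9 B3 B4 = 0xB9.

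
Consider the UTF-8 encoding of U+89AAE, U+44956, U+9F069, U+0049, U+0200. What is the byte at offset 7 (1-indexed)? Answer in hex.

1-indexed offset 7 is 0-indexed offset 6.
U+89AAE → 4-byte form F2 89 AA AE at offsets 0–3.
U+44956 → 4-byte form F1 84 A5 96 at offsets 4–7.
Offset 6 falls in char 2's range; it's byte 3 of F1 84 A5 96 = 0xA5.

0xA5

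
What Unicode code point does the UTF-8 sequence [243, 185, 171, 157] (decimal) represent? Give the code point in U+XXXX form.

Leading byte 0xF3 = 11110011 matches 11110xxx → 4-byte sequence.
Byte 1: 0xF3 = 11110011, payload 011 (3 bits).
Byte 2: 0xB9 = 10111001 (10xxxxxx ✓), payload 111001.
Byte 3: 0xAB = 10101011 (10xxxxxx ✓), payload 101011.
Byte 4: 0x9D = 10011101 (10xxxxxx ✓), payload 011101.
Concatenate: 011111001101011011101 = 0xF9ADD (21 bits → U+F9ADD).

U+F9ADD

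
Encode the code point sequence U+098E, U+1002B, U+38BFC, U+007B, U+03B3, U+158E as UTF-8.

E0 A6 8E F0 90 80 AB F0 B8 AF BC 7B CE B3 E1 96 8E

U+098E: 3-byte form → E0 A6 8E.
U+1002B: 4-byte form → F0 90 80 AB.
U+38BFC: 4-byte form → F0 B8 AF BC.
U+007B: 1-byte form → 7B.
U+03B3: 2-byte form → CE B3.
U+158E: 3-byte form → E1 96 8E.
Concatenated (17 bytes): E0 A6 8E F0 90 80 AB F0 B8 AF BC 7B CE B3 E1 96 8E.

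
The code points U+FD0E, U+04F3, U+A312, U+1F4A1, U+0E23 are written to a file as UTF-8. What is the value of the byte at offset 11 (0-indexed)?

U+FD0E → 3-byte form EF B4 8E at offsets 0–2.
U+04F3 → 2-byte form D3 B3 at offsets 3–4.
U+A312 → 3-byte form EA 8C 92 at offsets 5–7.
U+1F4A1 → 4-byte form F0 9F 92 A1 at offsets 8–11.
Offset 11 falls in char 4's range; it's byte 4 of F0 9F 92 A1 = 0xA1.

0xA1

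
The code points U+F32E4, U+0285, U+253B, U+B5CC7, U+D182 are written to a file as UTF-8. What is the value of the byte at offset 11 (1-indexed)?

1-indexed offset 11 is 0-indexed offset 10.
U+F32E4 → 4-byte form F3 B3 8B A4 at offsets 0–3.
U+0285 → 2-byte form CA 85 at offsets 4–5.
U+253B → 3-byte form E2 94 BB at offsets 6–8.
U+B5CC7 → 4-byte form F2 B5 B3 87 at offsets 9–12.
Offset 10 falls in char 4's range; it's byte 2 of F2 B5 B3 87 = 0xB5.

0xB5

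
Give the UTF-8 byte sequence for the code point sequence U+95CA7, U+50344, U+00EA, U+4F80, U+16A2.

U+95CA7: 4-byte form → F2 95 B2 A7.
U+50344: 4-byte form → F1 90 8D 84.
U+00EA: 2-byte form → C3 AA.
U+4F80: 3-byte form → E4 BE 80.
U+16A2: 3-byte form → E1 9A A2.
Concatenated (16 bytes): F2 95 B2 A7 F1 90 8D 84 C3 AA E4 BE 80 E1 9A A2.

F2 95 B2 A7 F1 90 8D 84 C3 AA E4 BE 80 E1 9A A2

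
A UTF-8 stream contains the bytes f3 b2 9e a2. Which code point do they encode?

U+F27A2

Leading byte 0xF3 = 11110011 matches 11110xxx → 4-byte sequence.
Byte 1: 0xF3 = 11110011, payload 011 (3 bits).
Byte 2: 0xB2 = 10110010 (10xxxxxx ✓), payload 110010.
Byte 3: 0x9E = 10011110 (10xxxxxx ✓), payload 011110.
Byte 4: 0xA2 = 10100010 (10xxxxxx ✓), payload 100010.
Concatenate: 011110010011110100010 = 0xF27A2 (21 bits → U+F27A2).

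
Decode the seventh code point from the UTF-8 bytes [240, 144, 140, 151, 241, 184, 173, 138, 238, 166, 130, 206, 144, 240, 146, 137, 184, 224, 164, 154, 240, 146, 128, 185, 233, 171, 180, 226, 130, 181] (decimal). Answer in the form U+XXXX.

Offset 0: leading byte 0xF0 = 11110000 → 4-byte char #1 = F0 90 8C 97.
Offset 4: leading byte 0xF1 = 11110001 → 4-byte char #2 = F1 B8 AD 8A.
Offset 8: leading byte 0xEE = 11101110 → 3-byte char #3 = EE A6 82.
Offset 11: leading byte 0xCE = 11001110 → 2-byte char #4 = CE 90.
Offset 13: leading byte 0xF0 = 11110000 → 4-byte char #5 = F0 92 89 B8.
Offset 17: leading byte 0xE0 = 11100000 → 3-byte char #6 = E0 A4 9A.
Offset 20: leading byte 0xF0 = 11110000 → 4-byte char #7 = F0 92 80 B9.
Leading byte 0xF0 = 11110000 matches 11110xxx → 4-byte sequence.
Byte 1: 0xF0 = 11110000, payload 000 (3 bits).
Byte 2: 0x92 = 10010010 (10xxxxxx ✓), payload 010010.
Byte 3: 0x80 = 10000000 (10xxxxxx ✓), payload 000000.
Byte 4: 0xB9 = 10111001 (10xxxxxx ✓), payload 111001.
Concatenate: 000010010000000111001 = 0x12039 (21 bits → U+12039).

U+12039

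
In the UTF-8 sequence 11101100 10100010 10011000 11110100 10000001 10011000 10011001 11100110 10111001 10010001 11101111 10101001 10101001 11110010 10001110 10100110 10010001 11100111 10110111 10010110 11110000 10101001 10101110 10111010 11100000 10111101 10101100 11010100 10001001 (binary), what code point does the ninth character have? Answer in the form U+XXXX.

U+0509

Offset 0: leading byte 0xEC = 11101100 → 3-byte char #1 = EC A2 98.
Offset 3: leading byte 0xF4 = 11110100 → 4-byte char #2 = F4 81 98 99.
Offset 7: leading byte 0xE6 = 11100110 → 3-byte char #3 = E6 B9 91.
Offset 10: leading byte 0xEF = 11101111 → 3-byte char #4 = EF A9 A9.
Offset 13: leading byte 0xF2 = 11110010 → 4-byte char #5 = F2 8E A6 91.
Offset 17: leading byte 0xE7 = 11100111 → 3-byte char #6 = E7 B7 96.
Offset 20: leading byte 0xF0 = 11110000 → 4-byte char #7 = F0 A9 AE BA.
Offset 24: leading byte 0xE0 = 11100000 → 3-byte char #8 = E0 BD AC.
Offset 27: leading byte 0xD4 = 11010100 → 2-byte char #9 = D4 89.
Leading byte 0xD4 = 11010100 matches 110xxxxx → 2-byte sequence.
Byte 1: 0xD4 = 11010100, payload 10100 (5 bits).
Byte 2: 0x89 = 10001001 (10xxxxxx ✓), payload 001001.
Concatenate: 10100001001 = 0x509 (11 bits → U+0509).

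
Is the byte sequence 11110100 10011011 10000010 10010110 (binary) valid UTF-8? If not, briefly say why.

Leading byte 0xF4 = 11110100 → 4-byte form.
Payload = 0x11B096, which exceeds U+10FFFF, the maximum Unicode code point. (Leading bytes F5–FF, or F4 followed by ≥ 0x90, are invalid.)

invalid (encodes a value above U+10FFFF)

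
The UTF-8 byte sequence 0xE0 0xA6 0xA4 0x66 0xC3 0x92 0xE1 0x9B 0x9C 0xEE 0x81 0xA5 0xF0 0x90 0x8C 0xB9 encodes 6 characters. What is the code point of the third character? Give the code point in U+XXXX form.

U+00D2

Offset 0: leading byte 0xE0 = 11100000 → 3-byte char #1 = E0 A6 A4.
Offset 3: leading byte 0x66 = 01100110 → 1-byte char #2 = 66.
Offset 4: leading byte 0xC3 = 11000011 → 2-byte char #3 = C3 92.
Leading byte 0xC3 = 11000011 matches 110xxxxx → 2-byte sequence.
Byte 1: 0xC3 = 11000011, payload 00011 (5 bits).
Byte 2: 0x92 = 10010010 (10xxxxxx ✓), payload 010010.
Concatenate: 00011010010 = 0xD2 (11 bits → U+00D2).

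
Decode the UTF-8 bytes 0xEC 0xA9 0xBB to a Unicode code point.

U+CA7B

Leading byte 0xEC = 11101100 matches 1110xxxx → 3-byte sequence.
Byte 1: 0xEC = 11101100, payload 1100 (4 bits).
Byte 2: 0xA9 = 10101001 (10xxxxxx ✓), payload 101001.
Byte 3: 0xBB = 10111011 (10xxxxxx ✓), payload 111011.
Concatenate: 1100101001111011 = 0xCA7B (16 bits → U+CA7B).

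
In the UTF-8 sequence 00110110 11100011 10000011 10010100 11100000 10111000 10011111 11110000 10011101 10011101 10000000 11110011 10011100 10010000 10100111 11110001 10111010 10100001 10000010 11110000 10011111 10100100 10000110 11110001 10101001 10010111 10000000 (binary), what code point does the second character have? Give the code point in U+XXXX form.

U+30D4

Offset 0: leading byte 0x36 = 00110110 → 1-byte char #1 = 36.
Offset 1: leading byte 0xE3 = 11100011 → 3-byte char #2 = E3 83 94.
Leading byte 0xE3 = 11100011 matches 1110xxxx → 3-byte sequence.
Byte 1: 0xE3 = 11100011, payload 0011 (4 bits).
Byte 2: 0x83 = 10000011 (10xxxxxx ✓), payload 000011.
Byte 3: 0x94 = 10010100 (10xxxxxx ✓), payload 010100.
Concatenate: 0011000011010100 = 0x30D4 (16 bits → U+30D4).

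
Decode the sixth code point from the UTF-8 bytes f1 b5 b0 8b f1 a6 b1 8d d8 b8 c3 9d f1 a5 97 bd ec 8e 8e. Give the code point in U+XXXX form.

U+C38E

Offset 0: leading byte 0xF1 = 11110001 → 4-byte char #1 = F1 B5 B0 8B.
Offset 4: leading byte 0xF1 = 11110001 → 4-byte char #2 = F1 A6 B1 8D.
Offset 8: leading byte 0xD8 = 11011000 → 2-byte char #3 = D8 B8.
Offset 10: leading byte 0xC3 = 11000011 → 2-byte char #4 = C3 9D.
Offset 12: leading byte 0xF1 = 11110001 → 4-byte char #5 = F1 A5 97 BD.
Offset 16: leading byte 0xEC = 11101100 → 3-byte char #6 = EC 8E 8E.
Leading byte 0xEC = 11101100 matches 1110xxxx → 3-byte sequence.
Byte 1: 0xEC = 11101100, payload 1100 (4 bits).
Byte 2: 0x8E = 10001110 (10xxxxxx ✓), payload 001110.
Byte 3: 0x8E = 10001110 (10xxxxxx ✓), payload 001110.
Concatenate: 1100001110001110 = 0xC38E (16 bits → U+C38E).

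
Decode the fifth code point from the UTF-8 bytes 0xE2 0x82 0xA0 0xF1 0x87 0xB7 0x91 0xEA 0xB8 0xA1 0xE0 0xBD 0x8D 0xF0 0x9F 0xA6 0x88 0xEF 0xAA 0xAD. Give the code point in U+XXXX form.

U+1F988

Offset 0: leading byte 0xE2 = 11100010 → 3-byte char #1 = E2 82 A0.
Offset 3: leading byte 0xF1 = 11110001 → 4-byte char #2 = F1 87 B7 91.
Offset 7: leading byte 0xEA = 11101010 → 3-byte char #3 = EA B8 A1.
Offset 10: leading byte 0xE0 = 11100000 → 3-byte char #4 = E0 BD 8D.
Offset 13: leading byte 0xF0 = 11110000 → 4-byte char #5 = F0 9F A6 88.
Leading byte 0xF0 = 11110000 matches 11110xxx → 4-byte sequence.
Byte 1: 0xF0 = 11110000, payload 000 (3 bits).
Byte 2: 0x9F = 10011111 (10xxxxxx ✓), payload 011111.
Byte 3: 0xA6 = 10100110 (10xxxxxx ✓), payload 100110.
Byte 4: 0x88 = 10001000 (10xxxxxx ✓), payload 001000.
Concatenate: 000011111100110001000 = 0x1F988 (21 bits → U+1F988).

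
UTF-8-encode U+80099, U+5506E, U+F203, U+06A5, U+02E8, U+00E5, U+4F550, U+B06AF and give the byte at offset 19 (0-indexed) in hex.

0x95

U+80099 → 4-byte form F2 80 82 99 at offsets 0–3.
U+5506E → 4-byte form F1 95 81 AE at offsets 4–7.
U+F203 → 3-byte form EF 88 83 at offsets 8–10.
U+06A5 → 2-byte form DA A5 at offsets 11–12.
U+02E8 → 2-byte form CB A8 at offsets 13–14.
U+00E5 → 2-byte form C3 A5 at offsets 15–16.
U+4F550 → 4-byte form F1 8F 95 90 at offsets 17–20.
Offset 19 falls in char 7's range; it's byte 3 of F1 8F 95 90 = 0x95.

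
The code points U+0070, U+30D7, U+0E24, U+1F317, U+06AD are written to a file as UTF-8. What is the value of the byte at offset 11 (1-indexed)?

0x97

1-indexed offset 11 is 0-indexed offset 10.
U+0070 → 1-byte form 70 at offsets 0–0.
U+30D7 → 3-byte form E3 83 97 at offsets 1–3.
U+0E24 → 3-byte form E0 B8 A4 at offsets 4–6.
U+1F317 → 4-byte form F0 9F 8C 97 at offsets 7–10.
Offset 10 falls in char 4's range; it's byte 4 of F0 9F 8C 97 = 0x97.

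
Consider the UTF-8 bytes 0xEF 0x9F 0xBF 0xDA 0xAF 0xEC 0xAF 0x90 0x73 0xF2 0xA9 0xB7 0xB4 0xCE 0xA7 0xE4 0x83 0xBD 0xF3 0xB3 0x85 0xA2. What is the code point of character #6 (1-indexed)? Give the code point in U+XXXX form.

U+03A7

Offset 0: leading byte 0xEF = 11101111 → 3-byte char #1 = EF 9F BF.
Offset 3: leading byte 0xDA = 11011010 → 2-byte char #2 = DA AF.
Offset 5: leading byte 0xEC = 11101100 → 3-byte char #3 = EC AF 90.
Offset 8: leading byte 0x73 = 01110011 → 1-byte char #4 = 73.
Offset 9: leading byte 0xF2 = 11110010 → 4-byte char #5 = F2 A9 B7 B4.
Offset 13: leading byte 0xCE = 11001110 → 2-byte char #6 = CE A7.
Leading byte 0xCE = 11001110 matches 110xxxxx → 2-byte sequence.
Byte 1: 0xCE = 11001110, payload 01110 (5 bits).
Byte 2: 0xA7 = 10100111 (10xxxxxx ✓), payload 100111.
Concatenate: 01110100111 = 0x3A7 (11 bits → U+03A7).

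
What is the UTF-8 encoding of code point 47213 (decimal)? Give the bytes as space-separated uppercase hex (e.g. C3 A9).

EB A1 AD

U+B86D = 0xB86D = 47213 decimal. In range U+0800–U+FFFF → 3-byte form: 1110xxxx 10xxxxxx 10xxxxxx.
Binary (16 bits): 1011100001101101.
Split 4+6+6: 1011 | 100001 | 101101.
Byte 1: 11101011 = 0xEB.
Byte 2: 10100001 = 0xA1.
Byte 3: 10101101 = 0xAD.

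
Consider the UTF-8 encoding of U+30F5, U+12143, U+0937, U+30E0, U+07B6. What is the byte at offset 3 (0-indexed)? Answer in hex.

0xF0

U+30F5 → 3-byte form E3 83 B5 at offsets 0–2.
U+12143 → 4-byte form F0 92 85 83 at offsets 3–6.
Offset 3 falls in char 2's range; it's byte 1 of F0 92 85 83 = 0xF0.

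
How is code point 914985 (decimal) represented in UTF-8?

U+DF629 = 0xDF629 = 914985 decimal. In range U+10000–U+10FFFF → 4-byte form: 11110xxx 10xxxxxx 10xxxxxx 10xxxxxx.
Binary (21 bits): 011011111011000101001.
Split 3+6+6+6: 011 | 011111 | 011000 | 101001.
Byte 1: 11110011 = 0xF3.
Byte 2: 10011111 = 0x9F.
Byte 3: 10011000 = 0x98.
Byte 4: 10101001 = 0xA9.

F3 9F 98 A9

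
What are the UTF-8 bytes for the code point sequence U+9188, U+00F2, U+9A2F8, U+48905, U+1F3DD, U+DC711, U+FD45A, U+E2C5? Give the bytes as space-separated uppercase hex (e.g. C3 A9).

E9 86 88 C3 B2 F2 9A 8B B8 F1 88 A4 85 F0 9F 8F 9D F3 9C 9C 91 F3 BD 91 9A EE 8B 85

U+9188: 3-byte form → E9 86 88.
U+00F2: 2-byte form → C3 B2.
U+9A2F8: 4-byte form → F2 9A 8B B8.
U+48905: 4-byte form → F1 88 A4 85.
U+1F3DD: 4-byte form → F0 9F 8F 9D.
U+DC711: 4-byte form → F3 9C 9C 91.
U+FD45A: 4-byte form → F3 BD 91 9A.
U+E2C5: 3-byte form → EE 8B 85.
Concatenated (28 bytes): E9 86 88 C3 B2 F2 9A 8B B8 F1 88 A4 85 F0 9F 8F 9D F3 9C 9C 91 F3 BD 91 9A EE 8B 85.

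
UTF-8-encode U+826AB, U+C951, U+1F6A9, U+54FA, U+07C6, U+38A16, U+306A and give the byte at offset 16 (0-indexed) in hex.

0xF0

U+826AB → 4-byte form F2 82 9A AB at offsets 0–3.
U+C951 → 3-byte form EC A5 91 at offsets 4–6.
U+1F6A9 → 4-byte form F0 9F 9A A9 at offsets 7–10.
U+54FA → 3-byte form E5 93 BA at offsets 11–13.
U+07C6 → 2-byte form DF 86 at offsets 14–15.
U+38A16 → 4-byte form F0 B8 A8 96 at offsets 16–19.
Offset 16 falls in char 6's range; it's byte 1 of F0 B8 A8 96 = 0xF0.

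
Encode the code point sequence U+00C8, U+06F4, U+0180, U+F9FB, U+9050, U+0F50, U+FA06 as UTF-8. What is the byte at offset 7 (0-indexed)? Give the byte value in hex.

U+00C8 → 2-byte form C3 88 at offsets 0–1.
U+06F4 → 2-byte form DB B4 at offsets 2–3.
U+0180 → 2-byte form C6 80 at offsets 4–5.
U+F9FB → 3-byte form EF A7 BB at offsets 6–8.
Offset 7 falls in char 4's range; it's byte 2 of EF A7 BB = 0xA7.

0xA7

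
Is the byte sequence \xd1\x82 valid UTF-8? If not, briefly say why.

valid

Leading byte 0xD1 = 11010001 → 2-byte form.
Continuation bytes 0x82=10000010 all match 10xxxxxx.
Decoded value 0x442 is ≥ 0x80 (shortest form) and not a surrogate.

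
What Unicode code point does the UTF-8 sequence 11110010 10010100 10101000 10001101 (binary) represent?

U+94A0D

Leading byte 0xF2 = 11110010 matches 11110xxx → 4-byte sequence.
Byte 1: 0xF2 = 11110010, payload 010 (3 bits).
Byte 2: 0x94 = 10010100 (10xxxxxx ✓), payload 010100.
Byte 3: 0xA8 = 10101000 (10xxxxxx ✓), payload 101000.
Byte 4: 0x8D = 10001101 (10xxxxxx ✓), payload 001101.
Concatenate: 010010100101000001101 = 0x94A0D (21 bits → U+94A0D).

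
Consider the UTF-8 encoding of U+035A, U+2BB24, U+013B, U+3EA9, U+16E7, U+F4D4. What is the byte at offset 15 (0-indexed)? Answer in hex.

0x93

U+035A → 2-byte form CD 9A at offsets 0–1.
U+2BB24 → 4-byte form F0 AB AC A4 at offsets 2–5.
U+013B → 2-byte form C4 BB at offsets 6–7.
U+3EA9 → 3-byte form E3 BA A9 at offsets 8–10.
U+16E7 → 3-byte form E1 9B A7 at offsets 11–13.
U+F4D4 → 3-byte form EF 93 94 at offsets 14–16.
Offset 15 falls in char 6's range; it's byte 2 of EF 93 94 = 0x93.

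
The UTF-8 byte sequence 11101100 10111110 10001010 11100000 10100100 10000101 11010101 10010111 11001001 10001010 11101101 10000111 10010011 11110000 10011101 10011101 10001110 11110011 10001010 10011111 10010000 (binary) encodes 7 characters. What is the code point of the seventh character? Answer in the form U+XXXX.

U+CA7D0

Offset 0: leading byte 0xEC = 11101100 → 3-byte char #1 = EC BE 8A.
Offset 3: leading byte 0xE0 = 11100000 → 3-byte char #2 = E0 A4 85.
Offset 6: leading byte 0xD5 = 11010101 → 2-byte char #3 = D5 97.
Offset 8: leading byte 0xC9 = 11001001 → 2-byte char #4 = C9 8A.
Offset 10: leading byte 0xED = 11101101 → 3-byte char #5 = ED 87 93.
Offset 13: leading byte 0xF0 = 11110000 → 4-byte char #6 = F0 9D 9D 8E.
Offset 17: leading byte 0xF3 = 11110011 → 4-byte char #7 = F3 8A 9F 90.
Leading byte 0xF3 = 11110011 matches 11110xxx → 4-byte sequence.
Byte 1: 0xF3 = 11110011, payload 011 (3 bits).
Byte 2: 0x8A = 10001010 (10xxxxxx ✓), payload 001010.
Byte 3: 0x9F = 10011111 (10xxxxxx ✓), payload 011111.
Byte 4: 0x90 = 10010000 (10xxxxxx ✓), payload 010000.
Concatenate: 011001010011111010000 = 0xCA7D0 (21 bits → U+CA7D0).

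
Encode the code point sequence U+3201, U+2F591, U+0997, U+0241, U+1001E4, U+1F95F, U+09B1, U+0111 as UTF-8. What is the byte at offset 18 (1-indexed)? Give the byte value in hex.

0x9F

1-indexed offset 18 is 0-indexed offset 17.
U+3201 → 3-byte form E3 88 81 at offsets 0–2.
U+2F591 → 4-byte form F0 AF 96 91 at offsets 3–6.
U+0997 → 3-byte form E0 A6 97 at offsets 7–9.
U+0241 → 2-byte form C9 81 at offsets 10–11.
U+1001E4 → 4-byte form F4 80 87 A4 at offsets 12–15.
U+1F95F → 4-byte form F0 9F A5 9F at offsets 16–19.
Offset 17 falls in char 6's range; it's byte 2 of F0 9F A5 9F = 0x9F.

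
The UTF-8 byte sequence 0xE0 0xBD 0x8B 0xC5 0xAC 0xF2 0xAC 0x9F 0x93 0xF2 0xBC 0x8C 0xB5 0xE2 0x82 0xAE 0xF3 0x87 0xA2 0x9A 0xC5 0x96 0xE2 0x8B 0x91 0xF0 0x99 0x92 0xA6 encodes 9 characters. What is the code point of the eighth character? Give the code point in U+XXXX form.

U+22D1

Offset 0: leading byte 0xE0 = 11100000 → 3-byte char #1 = E0 BD 8B.
Offset 3: leading byte 0xC5 = 11000101 → 2-byte char #2 = C5 AC.
Offset 5: leading byte 0xF2 = 11110010 → 4-byte char #3 = F2 AC 9F 93.
Offset 9: leading byte 0xF2 = 11110010 → 4-byte char #4 = F2 BC 8C B5.
Offset 13: leading byte 0xE2 = 11100010 → 3-byte char #5 = E2 82 AE.
Offset 16: leading byte 0xF3 = 11110011 → 4-byte char #6 = F3 87 A2 9A.
Offset 20: leading byte 0xC5 = 11000101 → 2-byte char #7 = C5 96.
Offset 22: leading byte 0xE2 = 11100010 → 3-byte char #8 = E2 8B 91.
Leading byte 0xE2 = 11100010 matches 1110xxxx → 3-byte sequence.
Byte 1: 0xE2 = 11100010, payload 0010 (4 bits).
Byte 2: 0x8B = 10001011 (10xxxxxx ✓), payload 001011.
Byte 3: 0x91 = 10010001 (10xxxxxx ✓), payload 010001.
Concatenate: 0010001011010001 = 0x22D1 (16 bits → U+22D1).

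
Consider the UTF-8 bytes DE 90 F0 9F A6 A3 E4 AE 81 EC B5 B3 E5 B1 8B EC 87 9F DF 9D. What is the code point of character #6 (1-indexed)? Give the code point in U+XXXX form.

U+C1DF

Offset 0: leading byte 0xDE = 11011110 → 2-byte char #1 = DE 90.
Offset 2: leading byte 0xF0 = 11110000 → 4-byte char #2 = F0 9F A6 A3.
Offset 6: leading byte 0xE4 = 11100100 → 3-byte char #3 = E4 AE 81.
Offset 9: leading byte 0xEC = 11101100 → 3-byte char #4 = EC B5 B3.
Offset 12: leading byte 0xE5 = 11100101 → 3-byte char #5 = E5 B1 8B.
Offset 15: leading byte 0xEC = 11101100 → 3-byte char #6 = EC 87 9F.
Leading byte 0xEC = 11101100 matches 1110xxxx → 3-byte sequence.
Byte 1: 0xEC = 11101100, payload 1100 (4 bits).
Byte 2: 0x87 = 10000111 (10xxxxxx ✓), payload 000111.
Byte 3: 0x9F = 10011111 (10xxxxxx ✓), payload 011111.
Concatenate: 1100000111011111 = 0xC1DF (16 bits → U+C1DF).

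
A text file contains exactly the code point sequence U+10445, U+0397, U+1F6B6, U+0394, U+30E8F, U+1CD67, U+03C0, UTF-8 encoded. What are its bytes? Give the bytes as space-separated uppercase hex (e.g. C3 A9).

U+10445: 4-byte form → F0 90 91 85.
U+0397: 2-byte form → CE 97.
U+1F6B6: 4-byte form → F0 9F 9A B6.
U+0394: 2-byte form → CE 94.
U+30E8F: 4-byte form → F0 B0 BA 8F.
U+1CD67: 4-byte form → F0 9C B5 A7.
U+03C0: 2-byte form → CF 80.
Concatenated (22 bytes): F0 90 91 85 CE 97 F0 9F 9A B6 CE 94 F0 B0 BA 8F F0 9C B5 A7 CF 80.

F0 90 91 85 CE 97 F0 9F 9A B6 CE 94 F0 B0 BA 8F F0 9C B5 A7 CF 80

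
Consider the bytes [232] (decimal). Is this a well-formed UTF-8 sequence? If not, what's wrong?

Leading byte 0xE8 = 11101000 → 3-byte form, but only 1 byte is present.

invalid (sequence truncated)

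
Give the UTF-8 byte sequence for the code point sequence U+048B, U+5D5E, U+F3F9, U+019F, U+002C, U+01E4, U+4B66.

U+048B: 2-byte form → D2 8B.
U+5D5E: 3-byte form → E5 B5 9E.
U+F3F9: 3-byte form → EF 8F B9.
U+019F: 2-byte form → C6 9F.
U+002C: 1-byte form → 2C.
U+01E4: 2-byte form → C7 A4.
U+4B66: 3-byte form → E4 AD A6.
Concatenated (16 bytes): D2 8B E5 B5 9E EF 8F B9 C6 9F 2C C7 A4 E4 AD A6.

D2 8B E5 B5 9E EF 8F B9 C6 9F 2C C7 A4 E4 AD A6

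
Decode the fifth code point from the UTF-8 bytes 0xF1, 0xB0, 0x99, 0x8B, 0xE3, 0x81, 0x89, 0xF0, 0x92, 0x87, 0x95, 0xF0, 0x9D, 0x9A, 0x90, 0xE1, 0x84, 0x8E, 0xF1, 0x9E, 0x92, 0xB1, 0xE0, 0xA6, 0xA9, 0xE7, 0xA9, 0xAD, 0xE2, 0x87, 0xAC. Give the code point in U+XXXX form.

Offset 0: leading byte 0xF1 = 11110001 → 4-byte char #1 = F1 B0 99 8B.
Offset 4: leading byte 0xE3 = 11100011 → 3-byte char #2 = E3 81 89.
Offset 7: leading byte 0xF0 = 11110000 → 4-byte char #3 = F0 92 87 95.
Offset 11: leading byte 0xF0 = 11110000 → 4-byte char #4 = F0 9D 9A 90.
Offset 15: leading byte 0xE1 = 11100001 → 3-byte char #5 = E1 84 8E.
Leading byte 0xE1 = 11100001 matches 1110xxxx → 3-byte sequence.
Byte 1: 0xE1 = 11100001, payload 0001 (4 bits).
Byte 2: 0x84 = 10000100 (10xxxxxx ✓), payload 000100.
Byte 3: 0x8E = 10001110 (10xxxxxx ✓), payload 001110.
Concatenate: 0001000100001110 = 0x110E (16 bits → U+110E).

U+110E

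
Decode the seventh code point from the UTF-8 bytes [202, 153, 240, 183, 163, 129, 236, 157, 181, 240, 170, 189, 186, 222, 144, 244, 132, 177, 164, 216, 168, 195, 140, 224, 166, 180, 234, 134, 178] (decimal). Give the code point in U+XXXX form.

Offset 0: leading byte 0xCA = 11001010 → 2-byte char #1 = CA 99.
Offset 2: leading byte 0xF0 = 11110000 → 4-byte char #2 = F0 B7 A3 81.
Offset 6: leading byte 0xEC = 11101100 → 3-byte char #3 = EC 9D B5.
Offset 9: leading byte 0xF0 = 11110000 → 4-byte char #4 = F0 AA BD BA.
Offset 13: leading byte 0xDE = 11011110 → 2-byte char #5 = DE 90.
Offset 15: leading byte 0xF4 = 11110100 → 4-byte char #6 = F4 84 B1 A4.
Offset 19: leading byte 0xD8 = 11011000 → 2-byte char #7 = D8 A8.
Leading byte 0xD8 = 11011000 matches 110xxxxx → 2-byte sequence.
Byte 1: 0xD8 = 11011000, payload 11000 (5 bits).
Byte 2: 0xA8 = 10101000 (10xxxxxx ✓), payload 101000.
Concatenate: 11000101000 = 0x628 (11 bits → U+0628).

U+0628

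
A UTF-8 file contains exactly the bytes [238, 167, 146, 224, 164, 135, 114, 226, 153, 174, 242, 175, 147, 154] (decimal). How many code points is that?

Byte at offset 0: 0xEE = 11101110 → 3-byte char (#1). Advance 3.
Byte at offset 3: 0xE0 = 11100000 → 3-byte char (#2). Advance 3.
Byte at offset 6: 0x72 = 01110010 → 1-byte char (#3). Advance 1.
Byte at offset 7: 0xE2 = 11100010 → 3-byte char (#4). Advance 3.
Byte at offset 10: 0xF2 = 11110010 → 4-byte char (#5). Advance 4.
Reached end at offset 14 after 5 code points.

5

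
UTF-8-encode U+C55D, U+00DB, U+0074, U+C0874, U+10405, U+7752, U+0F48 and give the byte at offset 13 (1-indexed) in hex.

0x90

1-indexed offset 13 is 0-indexed offset 12.
U+C55D → 3-byte form EC 95 9D at offsets 0–2.
U+00DB → 2-byte form C3 9B at offsets 3–4.
U+0074 → 1-byte form 74 at offsets 5–5.
U+C0874 → 4-byte form F3 80 A1 B4 at offsets 6–9.
U+10405 → 4-byte form F0 90 90 85 at offsets 10–13.
Offset 12 falls in char 5's range; it's byte 3 of F0 90 90 85 = 0x90.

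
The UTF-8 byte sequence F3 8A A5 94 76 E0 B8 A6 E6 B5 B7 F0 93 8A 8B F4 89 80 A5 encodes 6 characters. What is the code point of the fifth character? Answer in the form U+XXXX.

Offset 0: leading byte 0xF3 = 11110011 → 4-byte char #1 = F3 8A A5 94.
Offset 4: leading byte 0x76 = 01110110 → 1-byte char #2 = 76.
Offset 5: leading byte 0xE0 = 11100000 → 3-byte char #3 = E0 B8 A6.
Offset 8: leading byte 0xE6 = 11100110 → 3-byte char #4 = E6 B5 B7.
Offset 11: leading byte 0xF0 = 11110000 → 4-byte char #5 = F0 93 8A 8B.
Leading byte 0xF0 = 11110000 matches 11110xxx → 4-byte sequence.
Byte 1: 0xF0 = 11110000, payload 000 (3 bits).
Byte 2: 0x93 = 10010011 (10xxxxxx ✓), payload 010011.
Byte 3: 0x8A = 10001010 (10xxxxxx ✓), payload 001010.
Byte 4: 0x8B = 10001011 (10xxxxxx ✓), payload 001011.
Concatenate: 000010011001010001011 = 0x1328B (21 bits → U+1328B).

U+1328B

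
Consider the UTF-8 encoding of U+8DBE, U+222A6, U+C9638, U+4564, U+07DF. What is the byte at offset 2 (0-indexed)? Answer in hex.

U+8DBE → 3-byte form E8 B6 BE at offsets 0–2.
Offset 2 falls in char 1's range; it's byte 3 of E8 B6 BE = 0xBE.

0xBE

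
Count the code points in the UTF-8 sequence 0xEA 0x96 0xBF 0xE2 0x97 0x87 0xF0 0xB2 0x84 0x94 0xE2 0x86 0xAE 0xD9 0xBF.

Byte at offset 0: 0xEA = 11101010 → 3-byte char (#1). Advance 3.
Byte at offset 3: 0xE2 = 11100010 → 3-byte char (#2). Advance 3.
Byte at offset 6: 0xF0 = 11110000 → 4-byte char (#3). Advance 4.
Byte at offset 10: 0xE2 = 11100010 → 3-byte char (#4). Advance 3.
Byte at offset 13: 0xD9 = 11011001 → 2-byte char (#5). Advance 2.
Reached end at offset 15 after 5 code points.

5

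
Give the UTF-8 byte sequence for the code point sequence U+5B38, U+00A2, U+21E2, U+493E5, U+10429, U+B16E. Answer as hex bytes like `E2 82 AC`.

E5 AC B8 C2 A2 E2 87 A2 F1 89 8F A5 F0 90 90 A9 EB 85 AE

U+5B38: 3-byte form → E5 AC B8.
U+00A2: 2-byte form → C2 A2.
U+21E2: 3-byte form → E2 87 A2.
U+493E5: 4-byte form → F1 89 8F A5.
U+10429: 4-byte form → F0 90 90 A9.
U+B16E: 3-byte form → EB 85 AE.
Concatenated (19 bytes): E5 AC B8 C2 A2 E2 87 A2 F1 89 8F A5 F0 90 90 A9 EB 85 AE.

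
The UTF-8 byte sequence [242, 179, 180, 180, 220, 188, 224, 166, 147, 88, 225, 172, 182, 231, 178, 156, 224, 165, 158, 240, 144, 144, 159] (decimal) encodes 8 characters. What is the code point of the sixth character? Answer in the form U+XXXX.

U+7C9C

Offset 0: leading byte 0xF2 = 11110010 → 4-byte char #1 = F2 B3 B4 B4.
Offset 4: leading byte 0xDC = 11011100 → 2-byte char #2 = DC BC.
Offset 6: leading byte 0xE0 = 11100000 → 3-byte char #3 = E0 A6 93.
Offset 9: leading byte 0x58 = 01011000 → 1-byte char #4 = 58.
Offset 10: leading byte 0xE1 = 11100001 → 3-byte char #5 = E1 AC B6.
Offset 13: leading byte 0xE7 = 11100111 → 3-byte char #6 = E7 B2 9C.
Leading byte 0xE7 = 11100111 matches 1110xxxx → 3-byte sequence.
Byte 1: 0xE7 = 11100111, payload 0111 (4 bits).
Byte 2: 0xB2 = 10110010 (10xxxxxx ✓), payload 110010.
Byte 3: 0x9C = 10011100 (10xxxxxx ✓), payload 011100.
Concatenate: 0111110010011100 = 0x7C9C (16 bits → U+7C9C).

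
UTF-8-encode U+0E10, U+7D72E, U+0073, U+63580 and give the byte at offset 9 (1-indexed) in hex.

1-indexed offset 9 is 0-indexed offset 8.
U+0E10 → 3-byte form E0 B8 90 at offsets 0–2.
U+7D72E → 4-byte form F1 BD 9C AE at offsets 3–6.
U+0073 → 1-byte form 73 at offsets 7–7.
U+63580 → 4-byte form F1 A3 96 80 at offsets 8–11.
Offset 8 falls in char 4's range; it's byte 1 of F1 A3 96 80 = 0xF1.

0xF1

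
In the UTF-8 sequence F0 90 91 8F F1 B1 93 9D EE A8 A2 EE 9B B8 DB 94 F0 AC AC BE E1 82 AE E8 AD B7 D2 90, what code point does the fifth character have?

Offset 0: leading byte 0xF0 = 11110000 → 4-byte char #1 = F0 90 91 8F.
Offset 4: leading byte 0xF1 = 11110001 → 4-byte char #2 = F1 B1 93 9D.
Offset 8: leading byte 0xEE = 11101110 → 3-byte char #3 = EE A8 A2.
Offset 11: leading byte 0xEE = 11101110 → 3-byte char #4 = EE 9B B8.
Offset 14: leading byte 0xDB = 11011011 → 2-byte char #5 = DB 94.
Leading byte 0xDB = 11011011 matches 110xxxxx → 2-byte sequence.
Byte 1: 0xDB = 11011011, payload 11011 (5 bits).
Byte 2: 0x94 = 10010100 (10xxxxxx ✓), payload 010100.
Concatenate: 11011010100 = 0x6D4 (11 bits → U+06D4).

U+06D4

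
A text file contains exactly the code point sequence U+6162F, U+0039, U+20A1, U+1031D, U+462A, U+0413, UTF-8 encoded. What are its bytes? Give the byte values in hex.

F1 A1 98 AF 39 E2 82 A1 F0 90 8C 9D E4 98 AA D0 93

U+6162F: 4-byte form → F1 A1 98 AF.
U+0039: 1-byte form → 39.
U+20A1: 3-byte form → E2 82 A1.
U+1031D: 4-byte form → F0 90 8C 9D.
U+462A: 3-byte form → E4 98 AA.
U+0413: 2-byte form → D0 93.
Concatenated (17 bytes): F1 A1 98 AF 39 E2 82 A1 F0 90 8C 9D E4 98 AA D0 93.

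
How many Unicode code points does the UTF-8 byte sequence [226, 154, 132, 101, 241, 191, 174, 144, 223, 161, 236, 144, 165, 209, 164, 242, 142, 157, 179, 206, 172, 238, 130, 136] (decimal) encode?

9

Byte at offset 0: 0xE2 = 11100010 → 3-byte char (#1). Advance 3.
Byte at offset 3: 0x65 = 01100101 → 1-byte char (#2). Advance 1.
Byte at offset 4: 0xF1 = 11110001 → 4-byte char (#3). Advance 4.
Byte at offset 8: 0xDF = 11011111 → 2-byte char (#4). Advance 2.
Byte at offset 10: 0xEC = 11101100 → 3-byte char (#5). Advance 3.
Byte at offset 13: 0xD1 = 11010001 → 2-byte char (#6). Advance 2.
Byte at offset 15: 0xF2 = 11110010 → 4-byte char (#7). Advance 4.
Byte at offset 19: 0xCE = 11001110 → 2-byte char (#8). Advance 2.
Byte at offset 21: 0xEE = 11101110 → 3-byte char (#9). Advance 3.
Reached end at offset 24 after 9 code points.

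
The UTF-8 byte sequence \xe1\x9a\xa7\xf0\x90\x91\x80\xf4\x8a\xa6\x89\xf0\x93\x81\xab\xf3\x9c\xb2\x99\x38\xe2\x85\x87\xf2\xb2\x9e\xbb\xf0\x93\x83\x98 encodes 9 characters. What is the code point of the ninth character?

Offset 0: leading byte 0xE1 = 11100001 → 3-byte char #1 = E1 9A A7.
Offset 3: leading byte 0xF0 = 11110000 → 4-byte char #2 = F0 90 91 80.
Offset 7: leading byte 0xF4 = 11110100 → 4-byte char #3 = F4 8A A6 89.
Offset 11: leading byte 0xF0 = 11110000 → 4-byte char #4 = F0 93 81 AB.
Offset 15: leading byte 0xF3 = 11110011 → 4-byte char #5 = F3 9C B2 99.
Offset 19: leading byte 0x38 = 00111000 → 1-byte char #6 = 38.
Offset 20: leading byte 0xE2 = 11100010 → 3-byte char #7 = E2 85 87.
Offset 23: leading byte 0xF2 = 11110010 → 4-byte char #8 = F2 B2 9E BB.
Offset 27: leading byte 0xF0 = 11110000 → 4-byte char #9 = F0 93 83 98.
Leading byte 0xF0 = 11110000 matches 11110xxx → 4-byte sequence.
Byte 1: 0xF0 = 11110000, payload 000 (3 bits).
Byte 2: 0x93 = 10010011 (10xxxxxx ✓), payload 010011.
Byte 3: 0x83 = 10000011 (10xxxxxx ✓), payload 000011.
Byte 4: 0x98 = 10011000 (10xxxxxx ✓), payload 011000.
Concatenate: 000010011000011011000 = 0x130D8 (21 bits → U+130D8).

U+130D8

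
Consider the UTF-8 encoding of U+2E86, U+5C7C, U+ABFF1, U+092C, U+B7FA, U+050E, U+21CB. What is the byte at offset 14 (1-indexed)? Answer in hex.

0xEB

1-indexed offset 14 is 0-indexed offset 13.
U+2E86 → 3-byte form E2 BA 86 at offsets 0–2.
U+5C7C → 3-byte form E5 B1 BC at offsets 3–5.
U+ABFF1 → 4-byte form F2 AB BF B1 at offsets 6–9.
U+092C → 3-byte form E0 A4 AC at offsets 10–12.
U+B7FA → 3-byte form EB 9F BA at offsets 13–15.
Offset 13 falls in char 5's range; it's byte 1 of EB 9F BA = 0xEB.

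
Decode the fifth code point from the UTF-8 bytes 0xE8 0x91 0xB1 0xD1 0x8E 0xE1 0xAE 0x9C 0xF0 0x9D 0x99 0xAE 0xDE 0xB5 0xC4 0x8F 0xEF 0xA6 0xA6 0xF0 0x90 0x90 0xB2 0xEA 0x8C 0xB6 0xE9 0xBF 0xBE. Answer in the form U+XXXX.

Offset 0: leading byte 0xE8 = 11101000 → 3-byte char #1 = E8 91 B1.
Offset 3: leading byte 0xD1 = 11010001 → 2-byte char #2 = D1 8E.
Offset 5: leading byte 0xE1 = 11100001 → 3-byte char #3 = E1 AE 9C.
Offset 8: leading byte 0xF0 = 11110000 → 4-byte char #4 = F0 9D 99 AE.
Offset 12: leading byte 0xDE = 11011110 → 2-byte char #5 = DE B5.
Leading byte 0xDE = 11011110 matches 110xxxxx → 2-byte sequence.
Byte 1: 0xDE = 11011110, payload 11110 (5 bits).
Byte 2: 0xB5 = 10110101 (10xxxxxx ✓), payload 110101.
Concatenate: 11110110101 = 0x7B5 (11 bits → U+07B5).

U+07B5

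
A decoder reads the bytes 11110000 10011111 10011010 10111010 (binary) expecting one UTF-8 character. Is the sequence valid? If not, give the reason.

Leading byte 0xF0 = 11110000 → 4-byte form.
Continuation bytes 0x9F=10011111, 0x9A=10011010, 0xBA=10111010 all match 10xxxxxx.
Decoded value 0x1F6BA is ≥ 0x10000 (shortest form) and not a surrogate.

valid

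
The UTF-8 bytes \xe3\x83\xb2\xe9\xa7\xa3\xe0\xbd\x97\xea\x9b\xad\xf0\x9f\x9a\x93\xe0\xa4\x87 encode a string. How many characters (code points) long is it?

6

Byte at offset 0: 0xE3 = 11100011 → 3-byte char (#1). Advance 3.
Byte at offset 3: 0xE9 = 11101001 → 3-byte char (#2). Advance 3.
Byte at offset 6: 0xE0 = 11100000 → 3-byte char (#3). Advance 3.
Byte at offset 9: 0xEA = 11101010 → 3-byte char (#4). Advance 3.
Byte at offset 12: 0xF0 = 11110000 → 4-byte char (#5). Advance 4.
Byte at offset 16: 0xE0 = 11100000 → 3-byte char (#6). Advance 3.
Reached end at offset 19 after 6 code points.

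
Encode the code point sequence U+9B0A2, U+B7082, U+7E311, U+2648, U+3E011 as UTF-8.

F2 9B 82 A2 F2 B7 82 82 F1 BE 8C 91 E2 99 88 F0 BE 80 91

U+9B0A2: 4-byte form → F2 9B 82 A2.
U+B7082: 4-byte form → F2 B7 82 82.
U+7E311: 4-byte form → F1 BE 8C 91.
U+2648: 3-byte form → E2 99 88.
U+3E011: 4-byte form → F0 BE 80 91.
Concatenated (19 bytes): F2 9B 82 A2 F2 B7 82 82 F1 BE 8C 91 E2 99 88 F0 BE 80 91.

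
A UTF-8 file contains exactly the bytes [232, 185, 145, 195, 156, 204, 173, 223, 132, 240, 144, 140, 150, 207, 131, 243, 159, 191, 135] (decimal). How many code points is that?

7

Byte at offset 0: 0xE8 = 11101000 → 3-byte char (#1). Advance 3.
Byte at offset 3: 0xC3 = 11000011 → 2-byte char (#2). Advance 2.
Byte at offset 5: 0xCC = 11001100 → 2-byte char (#3). Advance 2.
Byte at offset 7: 0xDF = 11011111 → 2-byte char (#4). Advance 2.
Byte at offset 9: 0xF0 = 11110000 → 4-byte char (#5). Advance 4.
Byte at offset 13: 0xCF = 11001111 → 2-byte char (#6). Advance 2.
Byte at offset 15: 0xF3 = 11110011 → 4-byte char (#7). Advance 4.
Reached end at offset 19 after 7 code points.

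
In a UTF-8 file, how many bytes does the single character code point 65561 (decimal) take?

4

U+10019 = 0x10019. UTF-8 uses 1 byte below 0x80, 2 below 0x800, 3 below 0x10000, 4 up to 0x10FFFF. 0x10019 is in U+10000–U+10FFFF → 4 bytes.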